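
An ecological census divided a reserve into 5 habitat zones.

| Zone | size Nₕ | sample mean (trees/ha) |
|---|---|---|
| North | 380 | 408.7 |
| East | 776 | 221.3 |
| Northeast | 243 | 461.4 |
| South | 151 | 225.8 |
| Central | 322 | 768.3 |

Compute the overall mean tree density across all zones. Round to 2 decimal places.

x̄_st = (Σ Nₕx̄ₕ) / (Σ Nₕ) = (380·408.7 + 776·221.3 + 243·461.4 + 151·225.8 + 322·768.3) / 1872
= 720643.4 / 1872 = 384.9591... → 384.96.

384.96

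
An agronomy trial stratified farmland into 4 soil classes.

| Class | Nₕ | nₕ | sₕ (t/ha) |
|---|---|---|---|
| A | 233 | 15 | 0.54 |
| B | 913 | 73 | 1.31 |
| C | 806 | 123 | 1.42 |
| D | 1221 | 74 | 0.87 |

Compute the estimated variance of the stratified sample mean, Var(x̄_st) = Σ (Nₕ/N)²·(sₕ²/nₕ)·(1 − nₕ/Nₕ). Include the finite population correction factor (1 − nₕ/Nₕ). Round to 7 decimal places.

N = 3173. Term for each stratum: Wₕ²sₕ²/nₕ·(1−nₕ/Nₕ).
Var(x̄_st) = 0.0000980773 + 0.0017907281 + 0.0008963697 + 0.0014228061 = 0.0042079813 → 0.0042080.

0.0042080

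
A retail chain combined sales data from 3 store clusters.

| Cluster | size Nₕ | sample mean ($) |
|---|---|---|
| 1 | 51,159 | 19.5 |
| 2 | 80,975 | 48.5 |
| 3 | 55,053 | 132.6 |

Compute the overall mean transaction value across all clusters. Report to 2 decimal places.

N = 51159 + 80975 + 55053 = 187187.
The stratified mean weights each stratum mean by its population share Nₕ/N.
Σ Nₕx̄ₕ = 51159·19.5 + 80975·48.5 + 55053·132.6 = 997600.5 + 3927287.5 + 7300027.8 = 12224915.8.
Divide by N: 12224915.8 / 187187 = 65.3086... → 65.31.

65.31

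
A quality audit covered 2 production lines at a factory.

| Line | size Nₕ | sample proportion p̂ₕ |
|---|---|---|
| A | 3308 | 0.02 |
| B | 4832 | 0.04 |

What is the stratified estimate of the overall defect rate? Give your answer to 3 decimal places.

0.032

N = 3308 + 4832 = 8140.
Overall proportion = Σ (Nₕ/N)·p̂ₕ.
Σ Nₕp̂ₕ = 66.16 + 193.28 = 259.44.
259.44 / 8140 = 0.03187... → 0.032.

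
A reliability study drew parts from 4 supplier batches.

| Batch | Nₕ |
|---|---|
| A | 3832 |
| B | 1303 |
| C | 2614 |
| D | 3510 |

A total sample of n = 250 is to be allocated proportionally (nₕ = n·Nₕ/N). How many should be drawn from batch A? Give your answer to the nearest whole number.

85

Share of batch A = 3832/11259 = 0.34035.
Allocate 250 × 0.34035 = 85.087... → 85.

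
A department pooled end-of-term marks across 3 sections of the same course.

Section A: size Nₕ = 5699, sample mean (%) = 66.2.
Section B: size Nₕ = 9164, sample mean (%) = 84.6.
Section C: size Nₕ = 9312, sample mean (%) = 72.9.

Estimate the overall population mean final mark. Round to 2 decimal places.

75.76

N = 5699 + 9164 + 9312 = 24175.
The stratified mean weights each stratum mean by its population share Nₕ/N.
Σ Nₕx̄ₕ = 5699·66.2 + 9164·84.6 + 9312·72.9 = 377273.8 + 775274.4 + 678844.8 = 1831393.
Divide by N: 1831393 / 24175 = 75.7557... → 75.76.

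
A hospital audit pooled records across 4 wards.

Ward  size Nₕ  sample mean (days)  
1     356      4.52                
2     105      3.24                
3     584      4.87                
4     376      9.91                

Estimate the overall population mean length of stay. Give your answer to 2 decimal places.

6.00

N = 356 + 105 + 584 + 376 = 1421.
Weight each subgroup mean by Nₕ/N and sum.
Σ Nₕx̄ₕ = 356·4.52 + 105·3.24 + 584·4.87 + 376·9.91 = 1609.12 + 340.2 + 2844.08 + 3726.16 = 8519.56.
Divide by N: 8519.56 / 1421 = 5.9955... → 6.00.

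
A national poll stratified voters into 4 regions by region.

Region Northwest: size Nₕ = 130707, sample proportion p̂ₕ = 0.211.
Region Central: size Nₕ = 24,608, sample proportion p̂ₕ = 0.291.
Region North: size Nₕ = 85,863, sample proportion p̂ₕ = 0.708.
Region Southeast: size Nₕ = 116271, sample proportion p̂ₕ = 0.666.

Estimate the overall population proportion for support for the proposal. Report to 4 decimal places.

0.4839

N = 130707 + 24608 + 85863 + 116271 = 357449.
Overall proportion = Σ (Nₕ/N)·p̂ₕ.
Σ Nₕp̂ₕ = 27579.177 + 7160.928 + 60791.004 + 77436.486 = 172967.595.
172967.595 / 357449 = 0.483894... → 0.4839.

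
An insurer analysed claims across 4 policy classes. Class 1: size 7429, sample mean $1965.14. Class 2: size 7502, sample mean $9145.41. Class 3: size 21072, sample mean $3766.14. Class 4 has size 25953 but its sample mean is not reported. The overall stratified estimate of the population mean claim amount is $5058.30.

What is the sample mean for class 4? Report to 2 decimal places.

5811.43

N = 7429 + 7502 + 21072 + 25953 = 61956.
Overall total = μ·N = 5058.30·61956 = 313392034.8.
Subtract the known strata: 7429·1965.14 + 7502·9145.41 + 21072·3766.14 = 162567992.96.
Remaining total for class 4: 313392034.8 − 162567992.96 = 150824041.84.
Divide by its size: 150824041.84 / 25953 = 5811.4300... → 5811.43.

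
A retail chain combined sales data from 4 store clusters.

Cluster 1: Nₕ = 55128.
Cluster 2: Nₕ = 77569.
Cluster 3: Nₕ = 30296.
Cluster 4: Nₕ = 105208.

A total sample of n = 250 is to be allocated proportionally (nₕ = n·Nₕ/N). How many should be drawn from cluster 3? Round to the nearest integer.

Share of cluster 3 = 30296/268201 = 0.11296.
Allocate 250 × 0.11296 = 28.240... → 28.

28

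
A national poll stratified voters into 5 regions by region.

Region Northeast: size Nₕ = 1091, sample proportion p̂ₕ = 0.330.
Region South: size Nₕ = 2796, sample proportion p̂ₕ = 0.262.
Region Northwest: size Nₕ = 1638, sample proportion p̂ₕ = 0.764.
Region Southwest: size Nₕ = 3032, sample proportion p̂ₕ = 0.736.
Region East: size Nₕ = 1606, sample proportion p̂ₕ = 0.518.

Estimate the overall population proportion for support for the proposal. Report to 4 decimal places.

0.5321

N = 1091 + 2796 + 1638 + 3032 + 1606 = 10163.
Overall proportion = Σ (Nₕ/N)·p̂ₕ.
Σ Nₕp̂ₕ = 360.03 + 732.552 + 1251.432 + 2231.552 + 831.908 = 5407.474.
5407.474 / 10163 = 0.532075... → 0.5321.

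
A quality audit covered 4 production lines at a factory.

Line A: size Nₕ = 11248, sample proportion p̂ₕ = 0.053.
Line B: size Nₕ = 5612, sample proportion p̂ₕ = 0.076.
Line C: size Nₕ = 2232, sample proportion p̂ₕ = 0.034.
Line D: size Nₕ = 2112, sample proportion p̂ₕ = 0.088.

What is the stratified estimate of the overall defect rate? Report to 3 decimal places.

Wₕ = Nₕ/N with N = 21204: 0.5305, 0.2647, 0.1053, 0.0996.
p̂_st = 0.5305·0.053 + 0.2647·0.076 + 0.1053·0.034 + 0.0996·0.088 ≈ 0.06057... → 0.061.

0.061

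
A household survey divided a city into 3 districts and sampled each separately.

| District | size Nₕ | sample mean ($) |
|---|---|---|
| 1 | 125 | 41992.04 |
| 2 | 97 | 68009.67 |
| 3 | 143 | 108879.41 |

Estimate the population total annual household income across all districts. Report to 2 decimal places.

1: 125·41992.04 = 5249005
2: 97·68009.67 = 6596937.99
3: 143·108879.41 = 15569755.63
τ̂ = Σ Nₕx̄ₕ = 27415698.62.

27415698.62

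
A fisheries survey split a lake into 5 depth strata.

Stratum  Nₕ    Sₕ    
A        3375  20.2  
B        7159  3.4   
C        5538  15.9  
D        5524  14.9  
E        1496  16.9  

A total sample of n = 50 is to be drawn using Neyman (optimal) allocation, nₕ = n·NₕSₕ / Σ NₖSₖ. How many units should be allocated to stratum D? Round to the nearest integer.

14

A: NₕSₕ = 3375·20.2 = 68175
B: NₕSₕ = 7159·3.4 = 24340.6
C: NₕSₕ = 5538·15.9 = 88054.2
D: NₕSₕ = 5524·14.9 = 82307.6
E: NₕSₕ = 1496·16.9 = 25282.4
Σ NₕSₕ = 288159.8.
n_D = 50·82307.6/288159.8 = 14.282... → 14.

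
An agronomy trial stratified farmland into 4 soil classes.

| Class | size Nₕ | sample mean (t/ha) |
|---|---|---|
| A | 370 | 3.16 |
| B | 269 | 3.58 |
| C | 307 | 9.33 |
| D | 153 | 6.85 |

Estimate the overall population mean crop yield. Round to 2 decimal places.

5.50

N = 1099; weights Wₕ = Nₕ/N = (0.3367, 0.2448, 0.2793, 0.1392).
x̄_st = Σ Wₕ·x̄ₕ = 0.3367·3.16 + 0.2448·3.58 + 0.2793·9.33 + 0.1392·6.85 ≈ 5.5001...
→ 5.50.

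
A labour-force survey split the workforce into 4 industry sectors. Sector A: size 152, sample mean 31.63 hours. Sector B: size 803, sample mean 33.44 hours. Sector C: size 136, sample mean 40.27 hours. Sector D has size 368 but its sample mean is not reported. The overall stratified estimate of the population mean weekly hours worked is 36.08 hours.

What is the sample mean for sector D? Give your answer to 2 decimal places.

N = 152 + 803 + 136 + 368 = 1459.
Overall total = μ·N = 36.08·1459 = 52640.72.
Subtract the known strata: 152·31.63 + 803·33.44 + 136·40.27 = 37136.8.
Remaining total for sector D: 52640.72 − 37136.8 = 15503.92.
Divide by its size: 15503.92 / 368 = 42.1302... → 42.13.

42.13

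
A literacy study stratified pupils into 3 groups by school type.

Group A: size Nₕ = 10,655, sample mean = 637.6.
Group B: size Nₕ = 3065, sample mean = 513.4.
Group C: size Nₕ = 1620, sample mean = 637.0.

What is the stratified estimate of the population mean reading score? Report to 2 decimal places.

612.72

N = 10655 + 3065 + 1620 = 15340.
Overall mean = Σ (Nₕ/N)·x̄ₕ — weight by population share, not a simple average.
Σ Nₕx̄ₕ = 10655·637.6 + 3065·513.4 + 1620·637.0 = 6793628 + 1573571 + 1031940 = 9399139.
Divide by N: 9399139 / 15340 = 612.7209... → 612.72.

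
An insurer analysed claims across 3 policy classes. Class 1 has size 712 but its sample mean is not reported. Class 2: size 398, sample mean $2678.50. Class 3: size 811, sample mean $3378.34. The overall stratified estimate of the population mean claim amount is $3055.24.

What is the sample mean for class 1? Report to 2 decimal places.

2897.81

N = 712 + 398 + 811 = 1921.
Overall total = μ·N = 3055.24·1921 = 5869116.04.
Subtract the known strata: 398·2678.50 + 811·3378.34 = 3805876.74.
Remaining total for class 1: 5869116.04 − 3805876.74 = 2063239.3.
Divide by its size: 2063239.3 / 712 = 2897.8080... → 2897.81.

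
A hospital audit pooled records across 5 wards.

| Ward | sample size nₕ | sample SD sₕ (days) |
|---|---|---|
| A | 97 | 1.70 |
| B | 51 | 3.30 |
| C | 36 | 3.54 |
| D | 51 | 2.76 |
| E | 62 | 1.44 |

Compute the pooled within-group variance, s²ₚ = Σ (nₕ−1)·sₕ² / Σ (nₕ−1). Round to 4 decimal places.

6.0545

A: (97−1)·1.70² = 96·2.89 = 277.44
B: (51−1)·3.30² = 50·10.89 = 544.5
C: (36−1)·3.54² = 35·12.5316 = 438.606
D: (51−1)·2.76² = 50·7.6176 = 380.88
E: (62−1)·1.44² = 61·2.0736 = 126.4896
Numerator = 1767.9156; denominator = Σ(nₕ−1) = 292.
s²ₚ = 1767.9156/292 = 6.054505... → 6.0545.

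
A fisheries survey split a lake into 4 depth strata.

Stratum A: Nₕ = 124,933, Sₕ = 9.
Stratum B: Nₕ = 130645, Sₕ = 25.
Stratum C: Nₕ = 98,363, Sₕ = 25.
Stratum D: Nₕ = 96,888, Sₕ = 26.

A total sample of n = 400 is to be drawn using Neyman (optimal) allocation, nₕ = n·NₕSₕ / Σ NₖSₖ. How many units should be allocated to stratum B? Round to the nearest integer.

Σ NₕSₕ = 124933·9 + 130645·25 + 98363·25 + 96888·26 = 9368685.
Share for B: 3266125/9368685 = 0.34862.
n_B = 400 × 0.34862 = 139.449... → 139.

139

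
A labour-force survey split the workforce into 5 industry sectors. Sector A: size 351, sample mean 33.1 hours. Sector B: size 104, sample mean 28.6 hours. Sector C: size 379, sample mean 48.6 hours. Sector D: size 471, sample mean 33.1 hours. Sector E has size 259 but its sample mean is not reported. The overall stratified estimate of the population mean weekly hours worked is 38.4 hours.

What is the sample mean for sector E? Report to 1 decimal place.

N = 351 + 104 + 379 + 471 + 259 = 1564.
Overall total = μ·N = 38.4·1564 = 60057.6.
Subtract the known strata: 351·33.1 + 104·28.6 + 379·48.6 + 471·33.1 = 48602.
Remaining total for sector E: 60057.6 − 48602 = 11455.6.
Divide by its size: 11455.6 / 259 = 44.230... → 44.2.

44.2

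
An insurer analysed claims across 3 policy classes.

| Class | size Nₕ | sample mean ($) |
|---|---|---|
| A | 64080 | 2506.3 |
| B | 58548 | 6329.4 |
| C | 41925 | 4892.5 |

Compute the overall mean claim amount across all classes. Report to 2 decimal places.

N = 164553; weights Wₕ = Nₕ/N = (0.3894, 0.3558, 0.2548).
x̄_st = Σ Wₕ·x̄ₕ = 0.3894·2506.3 + 0.3558·6329.4 + 0.2548·4892.5 ≈ 4474.5187...
→ 4474.52.

4474.52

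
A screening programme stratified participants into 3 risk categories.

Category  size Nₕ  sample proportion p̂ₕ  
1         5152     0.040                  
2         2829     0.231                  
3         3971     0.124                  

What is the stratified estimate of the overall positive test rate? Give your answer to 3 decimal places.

Wₕ = Nₕ/N with N = 11952: 0.4311, 0.2367, 0.3322.
p̂_st = 0.4311·0.040 + 0.2367·0.231 + 0.3322·0.124 ≈ 0.11312... → 0.113.

0.113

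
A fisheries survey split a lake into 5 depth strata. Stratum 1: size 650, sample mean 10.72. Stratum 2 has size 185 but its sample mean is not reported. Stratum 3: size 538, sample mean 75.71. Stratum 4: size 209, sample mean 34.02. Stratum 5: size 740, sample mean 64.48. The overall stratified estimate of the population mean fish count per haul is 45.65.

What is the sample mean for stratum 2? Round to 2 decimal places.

18.78

Σ Nₕx̄ₕ = N·μ, so 185·x̄_2 = 2322·45.65 − (650·10.72 + 538·75.71 + 209·34.02 + 740·64.48).
= 105999.3 − 102525.36 = 3473.94.
x̄_2 = 3473.94 / 185 = 18.7781... → 18.78.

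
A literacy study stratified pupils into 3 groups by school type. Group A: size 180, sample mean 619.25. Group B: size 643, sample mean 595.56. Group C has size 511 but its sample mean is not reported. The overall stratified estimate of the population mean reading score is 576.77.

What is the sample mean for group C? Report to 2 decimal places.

538.16

N = 180 + 643 + 511 = 1334.
Overall total = μ·N = 576.77·1334 = 769411.18.
Subtract the known strata: 180·619.25 + 643·595.56 = 494410.08.
Remaining total for group C: 769411.18 − 494410.08 = 275001.1.
Divide by its size: 275001.1 / 511 = 538.1626... → 538.16.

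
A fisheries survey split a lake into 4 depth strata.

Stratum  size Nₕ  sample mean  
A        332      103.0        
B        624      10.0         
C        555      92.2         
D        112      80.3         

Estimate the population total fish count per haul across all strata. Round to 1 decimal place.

A: 332·103.0 = 34196
B: 624·10.0 = 6240
C: 555·92.2 = 51171
D: 112·80.3 = 8993.6
τ̂ = Σ Nₕx̄ₕ = 100600.6.

100600.6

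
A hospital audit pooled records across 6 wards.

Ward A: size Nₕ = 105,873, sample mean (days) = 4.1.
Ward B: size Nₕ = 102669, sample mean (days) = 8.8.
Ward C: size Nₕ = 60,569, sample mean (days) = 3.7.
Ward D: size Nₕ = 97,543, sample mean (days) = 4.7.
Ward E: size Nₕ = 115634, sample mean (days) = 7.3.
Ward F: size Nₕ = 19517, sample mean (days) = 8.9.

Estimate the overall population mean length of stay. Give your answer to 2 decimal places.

N = 105873 + 102669 + 60569 + 97543 + 115634 + 19517 = 501805.
Overall mean = Σ (Nₕ/N)·x̄ₕ — weight by population share, not a simple average.
Σ Nₕx̄ₕ = 105873·4.1 + 102669·8.8 + 60569·3.7 + 97543·4.7 + 115634·7.3 + 19517·8.9 = 434079.3 + 903487.2 + 224105.3 + 458452.1 + 844128.2 + 173701.3 = 3037953.4.
Divide by N: 3037953.4 / 501805 = 6.0541... → 6.05.

6.05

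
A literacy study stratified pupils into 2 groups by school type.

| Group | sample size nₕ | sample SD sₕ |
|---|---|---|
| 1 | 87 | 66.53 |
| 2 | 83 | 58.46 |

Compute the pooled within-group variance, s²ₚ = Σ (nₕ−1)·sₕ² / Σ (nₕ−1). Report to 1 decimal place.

1: (87−1)·66.53² = 86·4426.2409 = 380656.7174
2: (83−1)·58.46² = 82·3417.5716 = 280240.8712
Numerator = 660897.5886; denominator = Σ(nₕ−1) = 168.
s²ₚ = 660897.5886/168 = 3933.914... → 3933.9.

3933.9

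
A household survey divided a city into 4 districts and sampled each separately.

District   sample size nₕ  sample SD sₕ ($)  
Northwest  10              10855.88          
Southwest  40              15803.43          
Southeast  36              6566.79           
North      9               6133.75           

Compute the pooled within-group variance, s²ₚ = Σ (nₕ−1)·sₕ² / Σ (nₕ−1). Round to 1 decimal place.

Degrees of freedom: 9 + 39 + 35 + 8 = 91.
Σ(nₕ−1)sₕ² = 9·117850130.5744 + 39·249748399.7649 + 35·43122730.9041 + 8·37622889.0625 = 12611117460.1442.
s²ₚ = 12611117460.1442 / 91 = 138583708.353... → 138583708.4.

138583708.4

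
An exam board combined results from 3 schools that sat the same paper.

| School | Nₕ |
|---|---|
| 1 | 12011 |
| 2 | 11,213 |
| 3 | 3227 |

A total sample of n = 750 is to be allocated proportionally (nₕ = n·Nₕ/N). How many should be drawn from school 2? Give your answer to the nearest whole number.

Share of school 2 = 11213/26451 = 0.42392.
Allocate 750 × 0.42392 = 317.937... → 318.

318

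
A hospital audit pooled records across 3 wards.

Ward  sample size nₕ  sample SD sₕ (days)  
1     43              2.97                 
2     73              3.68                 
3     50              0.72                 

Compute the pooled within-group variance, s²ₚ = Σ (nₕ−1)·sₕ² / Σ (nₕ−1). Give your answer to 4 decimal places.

8.4106

Degrees of freedom: 42 + 72 + 49 = 163.
Σ(nₕ−1)sₕ² = 42·8.8209 + 72·13.5424 + 49·0.5184 = 1370.9322.
s²ₚ = 1370.9322 / 163 = 8.410627... → 8.4106.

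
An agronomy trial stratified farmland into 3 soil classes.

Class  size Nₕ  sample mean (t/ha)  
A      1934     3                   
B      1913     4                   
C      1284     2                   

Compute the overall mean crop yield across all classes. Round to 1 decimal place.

N = 5131; weights Wₕ = Nₕ/N = (0.3769, 0.3728, 0.2502).
x̄_st = Σ Wₕ·x̄ₕ = 0.3769·3 + 0.3728·4 + 0.2502·2 ≈ 3.123...
→ 3.1.

3.1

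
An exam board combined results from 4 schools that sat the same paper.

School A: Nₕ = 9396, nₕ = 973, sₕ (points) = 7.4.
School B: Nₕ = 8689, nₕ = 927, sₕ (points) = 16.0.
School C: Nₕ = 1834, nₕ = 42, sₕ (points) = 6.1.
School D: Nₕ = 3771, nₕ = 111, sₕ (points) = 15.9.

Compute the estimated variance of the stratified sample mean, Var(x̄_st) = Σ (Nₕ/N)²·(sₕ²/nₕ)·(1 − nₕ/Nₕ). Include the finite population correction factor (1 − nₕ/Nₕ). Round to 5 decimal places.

N = 23690; Wₕ = Nₕ/N.
school A: (9396/23690)²·7.4²/973·(1 − 973/9396) = 0.00793652
school B: (8689/23690)²·16.0²/927·(1 − 927/8689) = 0.03318742
school C: (1834/23690)²·6.1²/42·(1 − 42/1834) = 0.00518821
school D: (3771/23690)²·15.9²/111·(1 − 111/3771) = 0.05601170
Sum = 0.10232386 → 0.10232.

0.10232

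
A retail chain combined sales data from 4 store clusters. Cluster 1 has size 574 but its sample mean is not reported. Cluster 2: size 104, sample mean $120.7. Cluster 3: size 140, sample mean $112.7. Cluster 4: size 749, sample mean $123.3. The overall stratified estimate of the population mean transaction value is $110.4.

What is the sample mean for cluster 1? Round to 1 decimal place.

N = 574 + 104 + 140 + 749 = 1567.
Overall total = μ·N = 110.4·1567 = 172996.8.
Subtract the known strata: 104·120.7 + 140·112.7 + 749·123.3 = 120682.5.
Remaining total for cluster 1: 172996.8 − 120682.5 = 52314.3.
Divide by its size: 52314.3 / 574 = 91.140... → 91.1.

91.1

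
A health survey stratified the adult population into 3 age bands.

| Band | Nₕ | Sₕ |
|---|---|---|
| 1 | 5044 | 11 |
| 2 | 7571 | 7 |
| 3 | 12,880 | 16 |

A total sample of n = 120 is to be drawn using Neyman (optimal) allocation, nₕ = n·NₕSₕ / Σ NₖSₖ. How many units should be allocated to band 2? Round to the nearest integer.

Σ NₕSₕ = 5044·11 + 7571·7 + 12880·16 = 314561.
Share for 2: 52997/314561 = 0.16848.
n_2 = 120 × 0.16848 = 20.218... → 20.

20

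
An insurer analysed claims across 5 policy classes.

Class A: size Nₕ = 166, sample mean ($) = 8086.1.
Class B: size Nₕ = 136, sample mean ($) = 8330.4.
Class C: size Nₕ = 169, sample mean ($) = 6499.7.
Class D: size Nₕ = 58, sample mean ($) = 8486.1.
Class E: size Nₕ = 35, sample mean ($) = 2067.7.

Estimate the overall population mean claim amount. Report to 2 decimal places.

x̄_st = (Σ Nₕx̄ₕ) / (Σ Nₕ) = (166·8086.1 + 136·8330.4 + 169·6499.7 + 58·8486.1 + 35·2067.7) / 564
= 4138239.6 / 564 = 7337.3043... → 7337.30.

7337.30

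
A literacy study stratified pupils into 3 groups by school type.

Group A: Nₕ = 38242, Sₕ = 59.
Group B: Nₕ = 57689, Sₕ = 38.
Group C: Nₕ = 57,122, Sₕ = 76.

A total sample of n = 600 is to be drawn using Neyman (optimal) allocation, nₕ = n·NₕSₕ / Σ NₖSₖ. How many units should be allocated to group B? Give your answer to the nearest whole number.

150

Σ NₕSₕ = 38242·59 + 57689·38 + 57122·76 = 8789732.
Share for B: 2192182/8789732 = 0.24940.
n_B = 600 × 0.24940 = 149.642... → 150.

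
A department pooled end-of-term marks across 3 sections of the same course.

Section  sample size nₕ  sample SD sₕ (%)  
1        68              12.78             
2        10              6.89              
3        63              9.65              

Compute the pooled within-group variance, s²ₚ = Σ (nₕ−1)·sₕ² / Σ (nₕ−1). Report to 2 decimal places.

124.23

Degrees of freedom: 67 + 9 + 62 = 138.
Σ(nₕ−1)sₕ² = 67·163.3284 + 9·47.4721 + 62·93.1225 = 17143.8467.
s²ₚ = 17143.8467 / 138 = 124.2308... → 124.23.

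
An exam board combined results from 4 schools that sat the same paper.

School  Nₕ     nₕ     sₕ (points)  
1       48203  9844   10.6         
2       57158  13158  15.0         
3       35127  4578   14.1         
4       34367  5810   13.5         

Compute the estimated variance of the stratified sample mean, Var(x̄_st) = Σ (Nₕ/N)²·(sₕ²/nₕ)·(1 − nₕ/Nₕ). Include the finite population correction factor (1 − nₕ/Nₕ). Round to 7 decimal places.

0.0046280

N = 174855; Wₕ = Nₕ/N.
school 1: (48203/174855)²·10.6²/9844·(1 − 9844/48203) = 0.0006902801
school 2: (57158/174855)²·15.0²/13158·(1 − 13158/57158) = 0.0014065858
school 3: (35127/174855)²·14.1²/4578·(1 − 4578/35127) = 0.0015242085
school 4: (34367/174855)²·13.5²/5810·(1 − 5810/34367) = 0.0010069073
Sum = 0.0046279817 → 0.0046280.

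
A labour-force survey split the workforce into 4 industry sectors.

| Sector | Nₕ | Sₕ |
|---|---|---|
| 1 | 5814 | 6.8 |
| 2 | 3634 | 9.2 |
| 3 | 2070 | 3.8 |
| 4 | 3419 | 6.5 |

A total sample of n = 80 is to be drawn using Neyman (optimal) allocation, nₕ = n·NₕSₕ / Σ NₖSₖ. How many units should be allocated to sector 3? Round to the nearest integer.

6

1: NₕSₕ = 5814·6.8 = 39535.2
2: NₕSₕ = 3634·9.2 = 33432.8
3: NₕSₕ = 2070·3.8 = 7866
4: NₕSₕ = 3419·6.5 = 22223.5
Σ NₕSₕ = 103057.5.
n_3 = 80·7866/103057.5 = 6.106... → 6.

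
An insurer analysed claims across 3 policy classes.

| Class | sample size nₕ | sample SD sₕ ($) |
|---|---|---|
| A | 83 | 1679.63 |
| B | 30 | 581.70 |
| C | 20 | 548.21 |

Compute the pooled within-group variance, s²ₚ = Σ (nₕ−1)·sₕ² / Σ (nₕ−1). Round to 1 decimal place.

Degrees of freedom: 82 + 29 + 19 = 130.
Σ(nₕ−1)sₕ² = 82·2821156.9369 + 29·338374.89 + 19·300534.2041 = 246857890.5137.
s²ₚ = 246857890.5137 / 130 = 1898906.850... → 1898906.9.

1898906.9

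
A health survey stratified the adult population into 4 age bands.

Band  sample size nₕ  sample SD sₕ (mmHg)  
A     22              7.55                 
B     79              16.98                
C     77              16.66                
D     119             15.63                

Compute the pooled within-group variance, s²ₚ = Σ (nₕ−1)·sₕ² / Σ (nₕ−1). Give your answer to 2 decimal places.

Degrees of freedom: 21 + 78 + 76 + 118 = 293.
Σ(nₕ−1)sₕ² = 21·57.0025 + 78·288.3204 + 76·277.5556 + 118·244.2969 = 73607.3035.
s²ₚ = 73607.3035 / 293 = 251.2195... → 251.22.

251.22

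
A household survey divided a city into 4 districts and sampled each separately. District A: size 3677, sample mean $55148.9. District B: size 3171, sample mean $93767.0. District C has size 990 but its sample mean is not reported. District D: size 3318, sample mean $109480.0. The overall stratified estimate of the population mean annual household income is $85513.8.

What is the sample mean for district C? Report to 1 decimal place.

Σ Nₕx̄ₕ = N·μ, so 990·x̄_C = 11156·85513.8 − (3677·55148.9 + 3171·93767.0 + 3318·109480.0).
= 953991952.8 − 863372302.3 = 90619650.5.
x̄_C = 90619650.5 / 990 = 91535.001... → 91535.0.

91535.0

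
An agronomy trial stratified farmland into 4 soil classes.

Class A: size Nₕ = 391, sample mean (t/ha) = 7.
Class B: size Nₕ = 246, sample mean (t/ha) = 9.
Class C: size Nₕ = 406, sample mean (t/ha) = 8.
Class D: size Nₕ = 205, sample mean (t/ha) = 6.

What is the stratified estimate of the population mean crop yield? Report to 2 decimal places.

N = 391 + 246 + 406 + 205 = 1248.
The stratified mean weights each stratum mean by its population share Nₕ/N.
Σ Nₕx̄ₕ = 391·7 + 246·9 + 406·8 + 205·6 = 2737 + 2214 + 3248 + 1230 = 9429.
Divide by N: 9429 / 1248 = 7.5553... → 7.56.

7.56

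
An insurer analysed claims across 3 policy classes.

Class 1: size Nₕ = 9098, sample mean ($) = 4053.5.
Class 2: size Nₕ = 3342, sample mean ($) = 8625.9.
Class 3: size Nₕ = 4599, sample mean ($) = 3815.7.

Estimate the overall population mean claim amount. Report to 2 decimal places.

4886.14

N = 9098 + 3342 + 4599 = 17039.
Weight each subgroup mean by Nₕ/N and sum.
Σ Nₕx̄ₕ = 9098·4053.5 + 3342·8625.9 + 4599·3815.7 = 36878743 + 28827757.8 + 17548404.3 = 83254905.1.
Divide by N: 83254905.1 / 17039 = 4886.1380... → 4886.14.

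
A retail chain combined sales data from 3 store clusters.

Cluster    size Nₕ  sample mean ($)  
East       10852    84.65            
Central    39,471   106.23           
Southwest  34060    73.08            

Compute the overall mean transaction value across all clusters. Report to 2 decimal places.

N = 10852 + 39471 + 34060 = 84383.
Weight each subgroup mean by Nₕ/N and sum.
Σ Nₕx̄ₕ = 10852·84.65 + 39471·106.23 + 34060·73.08 = 918621.8 + 4193004.33 + 2489104.8 = 7600730.93.
Divide by N: 7600730.93 / 84383 = 90.0742... → 90.07.

90.07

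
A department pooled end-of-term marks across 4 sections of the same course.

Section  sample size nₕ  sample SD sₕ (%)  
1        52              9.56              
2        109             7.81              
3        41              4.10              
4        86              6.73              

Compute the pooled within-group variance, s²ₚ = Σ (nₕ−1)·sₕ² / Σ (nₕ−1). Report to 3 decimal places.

1: (52−1)·9.56² = 51·91.3936 = 4661.0736
2: (109−1)·7.81² = 108·60.9961 = 6587.5788
3: (41−1)·4.10² = 40·16.81 = 672.4
4: (86−1)·6.73² = 85·45.2929 = 3849.8965
Numerator = 15770.9489; denominator = Σ(nₕ−1) = 284.
s²ₚ = 15770.9489/284 = 55.53151... → 55.532.

55.532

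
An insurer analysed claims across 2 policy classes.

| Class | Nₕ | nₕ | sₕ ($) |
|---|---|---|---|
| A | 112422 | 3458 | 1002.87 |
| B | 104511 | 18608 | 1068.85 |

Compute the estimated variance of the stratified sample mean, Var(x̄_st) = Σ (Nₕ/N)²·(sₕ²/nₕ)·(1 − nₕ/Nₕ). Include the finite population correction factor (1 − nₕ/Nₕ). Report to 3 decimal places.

N = 216933. Term for each stratum: Wₕ²sₕ²/nₕ·(1−nₕ/Nₕ).
Var(x̄_st) = 75.708979 + 11.712589 = 87.421569 → 87.422.

87.422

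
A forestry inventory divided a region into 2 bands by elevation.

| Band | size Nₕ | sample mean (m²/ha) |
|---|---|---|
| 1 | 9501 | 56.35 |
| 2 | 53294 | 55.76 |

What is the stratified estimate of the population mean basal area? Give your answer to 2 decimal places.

x̄_st = (Σ Nₕx̄ₕ) / (Σ Nₕ) = (9501·56.35 + 53294·55.76) / 62795
= 3507054.79 / 62795 = 55.8493... → 55.85.

55.85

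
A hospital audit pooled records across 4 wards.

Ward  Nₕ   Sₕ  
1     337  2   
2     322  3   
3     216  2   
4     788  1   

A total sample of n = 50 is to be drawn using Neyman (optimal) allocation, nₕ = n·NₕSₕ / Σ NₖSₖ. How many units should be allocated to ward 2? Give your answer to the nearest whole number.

1: NₕSₕ = 337·2 = 674
2: NₕSₕ = 322·3 = 966
3: NₕSₕ = 216·2 = 432
4: NₕSₕ = 788·1 = 788
Σ NₕSₕ = 2860.
n_2 = 50·966/2860 = 16.888... → 17.

17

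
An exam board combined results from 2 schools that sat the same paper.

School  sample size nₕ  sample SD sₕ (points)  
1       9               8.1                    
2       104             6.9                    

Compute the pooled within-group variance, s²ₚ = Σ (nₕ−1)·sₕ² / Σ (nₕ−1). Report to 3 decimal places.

48.907

1: (9−1)·8.1² = 8·65.61 = 524.88
2: (104−1)·6.9² = 103·47.61 = 4903.83
Numerator = 5428.71; denominator = Σ(nₕ−1) = 111.
s²ₚ = 5428.71/111 = 48.90730... → 48.907.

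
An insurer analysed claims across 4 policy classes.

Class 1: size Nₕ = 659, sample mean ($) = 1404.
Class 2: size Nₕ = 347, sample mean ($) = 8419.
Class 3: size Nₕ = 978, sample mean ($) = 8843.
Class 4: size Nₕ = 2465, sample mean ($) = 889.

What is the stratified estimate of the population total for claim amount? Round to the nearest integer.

14686468

Population total = Σ Nₕ·x̄ₕ (each stratum's size times its mean).
659·1404 + 347·8419 + 978·8843 + 2465·889 = 925236 + 2921393 + 8648454 + 2191385 = 14686468.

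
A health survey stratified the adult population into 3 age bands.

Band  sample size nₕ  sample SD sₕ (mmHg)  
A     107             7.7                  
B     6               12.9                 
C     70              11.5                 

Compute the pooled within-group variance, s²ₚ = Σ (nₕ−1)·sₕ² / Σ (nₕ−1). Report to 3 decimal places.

A: (107−1)·7.7² = 106·59.29 = 6284.74
B: (6−1)·12.9² = 5·166.41 = 832.05
C: (70−1)·11.5² = 69·132.25 = 9125.25
Numerator = 16242.04; denominator = Σ(nₕ−1) = 180.
s²ₚ = 16242.04/180 = 90.23356... → 90.234.

90.234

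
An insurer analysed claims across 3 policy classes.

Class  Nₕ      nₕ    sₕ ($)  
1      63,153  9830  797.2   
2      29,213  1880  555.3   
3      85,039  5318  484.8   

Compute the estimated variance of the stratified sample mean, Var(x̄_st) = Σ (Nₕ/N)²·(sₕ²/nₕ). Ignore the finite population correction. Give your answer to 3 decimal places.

22.795

N = 177405; Wₕ = Nₕ/N.
class 1: (63153/177405)²·797.2²/9830 = 8.192894
class 2: (29213/177405)²·555.3²/1880 = 4.447522
class 3: (85039/177405)²·484.8²/5318 = 10.155036
Sum = 22.795452 → 22.795.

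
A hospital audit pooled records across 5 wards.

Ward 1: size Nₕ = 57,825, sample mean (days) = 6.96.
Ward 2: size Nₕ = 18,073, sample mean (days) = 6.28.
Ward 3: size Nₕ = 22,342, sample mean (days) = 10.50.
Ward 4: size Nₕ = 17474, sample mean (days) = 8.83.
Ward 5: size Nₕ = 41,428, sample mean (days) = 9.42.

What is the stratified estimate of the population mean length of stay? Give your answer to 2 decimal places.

N = 57825 + 18073 + 22342 + 17474 + 41428 = 157142.
Overall mean = Σ (Nₕ/N)·x̄ₕ — weight by population share, not a simple average.
Σ Nₕx̄ₕ = 57825·6.96 + 18073·6.28 + 22342·10.50 + 17474·8.83 + 41428·9.42 = 402462 + 113498.44 + 234591 + 154295.42 + 390251.76 = 1295098.62.
Divide by N: 1295098.62 / 157142 = 8.2416... → 8.24.

8.24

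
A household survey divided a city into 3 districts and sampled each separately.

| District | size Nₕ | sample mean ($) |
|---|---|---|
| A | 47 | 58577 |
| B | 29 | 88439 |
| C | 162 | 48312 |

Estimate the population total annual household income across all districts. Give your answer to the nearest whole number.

A: 47·58577 = 2753119
B: 29·88439 = 2564731
C: 162·48312 = 7826544
τ̂ = Σ Nₕx̄ₕ = 13144394.

13144394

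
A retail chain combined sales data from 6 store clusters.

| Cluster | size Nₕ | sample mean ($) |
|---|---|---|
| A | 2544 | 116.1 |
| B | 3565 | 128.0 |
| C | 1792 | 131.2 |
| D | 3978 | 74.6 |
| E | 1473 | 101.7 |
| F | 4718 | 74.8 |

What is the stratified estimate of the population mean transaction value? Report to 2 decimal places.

N = 2544 + 3565 + 1792 + 3978 + 1473 + 4718 = 18070.
The stratified mean weights each stratum mean by its population share Nₕ/N.
Σ Nₕx̄ₕ = 2544·116.1 + 3565·128.0 + 1792·131.2 + 3978·74.6 + 1473·101.7 + 4718·74.8 = 295358.4 + 456320 + 235110.4 + 296758.8 + 149804.1 + 352906.4 = 1786258.1.
Divide by N: 1786258.1 / 18070 = 98.8521... → 98.85.

98.85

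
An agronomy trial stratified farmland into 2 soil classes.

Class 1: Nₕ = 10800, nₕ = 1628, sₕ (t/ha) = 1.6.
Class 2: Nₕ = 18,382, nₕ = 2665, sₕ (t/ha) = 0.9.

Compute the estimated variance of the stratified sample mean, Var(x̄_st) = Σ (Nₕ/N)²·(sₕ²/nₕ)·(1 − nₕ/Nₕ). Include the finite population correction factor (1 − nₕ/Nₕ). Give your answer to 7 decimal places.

N = 29182; Wₕ = Nₕ/N.
class 1: (10800/29182)²·1.6²/1628·(1 − 1628/10800) = 0.0001829124
class 2: (18382/29182)²·0.9²/2665·(1 − 2665/18382) = 0.0001031146
Sum = 0.0002860270 → 0.0002860.

0.0002860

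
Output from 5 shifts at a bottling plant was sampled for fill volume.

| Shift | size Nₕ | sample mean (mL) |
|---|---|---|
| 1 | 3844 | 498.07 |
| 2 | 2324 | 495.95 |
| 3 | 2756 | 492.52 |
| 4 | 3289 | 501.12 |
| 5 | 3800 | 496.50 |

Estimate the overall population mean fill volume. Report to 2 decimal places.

N = 3844 + 2324 + 2756 + 3289 + 3800 = 16013.
Weight each subgroup mean by Nₕ/N and sum.
Σ Nₕx̄ₕ = 3844·498.07 + 2324·495.95 + 2756·492.52 + 3289·501.12 + 3800·496.50 = 1914581.08 + 1152587.8 + 1357385.12 + 1648183.68 + 1886700 = 7959437.68.
Divide by N: 7959437.68 / 16013 = 497.0610... → 497.06.

497.06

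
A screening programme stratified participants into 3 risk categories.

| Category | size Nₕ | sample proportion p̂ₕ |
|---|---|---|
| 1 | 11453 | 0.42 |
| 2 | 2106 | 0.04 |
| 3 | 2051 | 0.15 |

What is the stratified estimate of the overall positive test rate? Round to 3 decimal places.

0.333

N = 11453 + 2106 + 2051 = 15610.
Overall proportion = Σ (Nₕ/N)·p̂ₕ.
Σ Nₕp̂ₕ = 4810.26 + 84.24 + 307.65 = 5202.15.
5202.15 / 15610 = 0.33326... → 0.333.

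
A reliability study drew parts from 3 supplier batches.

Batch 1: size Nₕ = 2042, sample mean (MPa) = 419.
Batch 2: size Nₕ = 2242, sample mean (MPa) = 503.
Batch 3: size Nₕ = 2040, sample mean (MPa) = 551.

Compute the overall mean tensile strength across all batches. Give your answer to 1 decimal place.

491.4

N = 2042 + 2242 + 2040 = 6324.
Overall mean = Σ (Nₕ/N)·x̄ₕ — weight by population share, not a simple average.
Σ Nₕx̄ₕ = 2042·419 + 2242·503 + 2040·551 = 855598 + 1127726 + 1124040 = 3107364.
Divide by N: 3107364 / 6324 = 491.361... → 491.4.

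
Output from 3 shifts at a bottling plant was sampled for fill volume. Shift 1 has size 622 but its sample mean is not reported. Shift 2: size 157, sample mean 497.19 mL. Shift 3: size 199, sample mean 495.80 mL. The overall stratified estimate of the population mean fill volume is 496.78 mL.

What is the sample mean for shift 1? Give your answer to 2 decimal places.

Σ Nₕx̄ₕ = N·μ, so 622·x̄_1 = 978·496.78 − (157·497.19 + 199·495.80).
= 485850.84 − 176723.03 = 309127.81.
x̄_1 = 309127.81 / 622 = 496.9900... → 496.99.

496.99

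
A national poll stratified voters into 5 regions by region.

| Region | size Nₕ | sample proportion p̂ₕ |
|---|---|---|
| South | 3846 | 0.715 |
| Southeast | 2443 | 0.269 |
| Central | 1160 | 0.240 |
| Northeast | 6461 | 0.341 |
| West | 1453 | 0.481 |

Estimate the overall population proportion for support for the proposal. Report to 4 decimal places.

0.4288

Wₕ = Nₕ/N with N = 15363: 0.2503, 0.1590, 0.0755, 0.4206, 0.0946.
p̂_st = 0.2503·0.715 + 0.1590·0.269 + 0.0755·0.240 + 0.4206·0.341 + 0.0946·0.481 ≈ 0.428793... → 0.4288.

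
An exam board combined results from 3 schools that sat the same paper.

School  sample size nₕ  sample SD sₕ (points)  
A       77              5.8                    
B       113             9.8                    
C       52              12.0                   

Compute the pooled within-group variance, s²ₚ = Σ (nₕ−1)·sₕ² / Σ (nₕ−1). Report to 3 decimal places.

A: (77−1)·5.8² = 76·33.64 = 2556.64
B: (113−1)·9.8² = 112·96.04 = 10756.48
C: (52−1)·12.0² = 51·144 = 7344
Numerator = 20657.12; denominator = Σ(nₕ−1) = 239.
s²ₚ = 20657.12/239 = 86.43146... → 86.431.

86.431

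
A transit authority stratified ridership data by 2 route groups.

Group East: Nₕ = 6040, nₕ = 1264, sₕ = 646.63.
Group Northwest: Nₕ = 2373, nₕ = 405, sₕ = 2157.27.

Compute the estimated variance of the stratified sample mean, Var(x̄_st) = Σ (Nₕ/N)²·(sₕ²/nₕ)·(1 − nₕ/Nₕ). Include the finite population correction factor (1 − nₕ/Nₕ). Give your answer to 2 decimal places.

N = 8413; Wₕ = Nₕ/N.
group East: (6040/8413)²·646.63²/1264·(1 − 1264/6040) = 134.82304
group Northwest: (2373/8413)²·2157.27²/405·(1 − 405/2373) = 758.18474
Sum = 893.00778 → 893.01.

893.01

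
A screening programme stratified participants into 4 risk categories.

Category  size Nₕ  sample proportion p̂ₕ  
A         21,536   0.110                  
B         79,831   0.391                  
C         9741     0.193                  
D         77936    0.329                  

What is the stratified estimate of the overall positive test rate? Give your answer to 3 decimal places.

0.323

Wₕ = Nₕ/N with N = 189044: 0.1139, 0.4223, 0.0515, 0.4123.
p̂_st = 0.1139·0.110 + 0.4223·0.391 + 0.0515·0.193 + 0.4123·0.329 ≈ 0.32323... → 0.323.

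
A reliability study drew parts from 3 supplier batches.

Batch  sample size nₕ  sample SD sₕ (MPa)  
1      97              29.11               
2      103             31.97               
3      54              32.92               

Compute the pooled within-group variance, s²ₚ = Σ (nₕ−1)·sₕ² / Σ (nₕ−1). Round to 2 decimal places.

968.28

Degrees of freedom: 96 + 102 + 53 = 251.
Σ(nₕ−1)sₕ² = 96·847.3921 + 102·1022.0809 + 53·1083.7264 = 243039.3926.
s²ₚ = 243039.3926 / 251 = 968.2844... → 968.28.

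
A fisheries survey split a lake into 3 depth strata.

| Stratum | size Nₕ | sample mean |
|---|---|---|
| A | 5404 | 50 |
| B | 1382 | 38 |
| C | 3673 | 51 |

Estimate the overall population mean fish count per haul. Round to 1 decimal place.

48.8

x̄_st = (Σ Nₕx̄ₕ) / (Σ Nₕ) = (5404·50 + 1382·38 + 3673·51) / 10459
= 510039 / 10459 = 48.766... → 48.8.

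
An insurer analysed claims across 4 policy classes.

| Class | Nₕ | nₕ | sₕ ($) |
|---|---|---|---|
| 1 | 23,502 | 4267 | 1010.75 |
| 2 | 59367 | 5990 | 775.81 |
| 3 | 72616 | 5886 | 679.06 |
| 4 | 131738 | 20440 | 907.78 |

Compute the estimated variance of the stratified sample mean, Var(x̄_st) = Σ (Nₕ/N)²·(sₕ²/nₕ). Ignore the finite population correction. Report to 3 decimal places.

19.385

N = 287223. Term for each stratum: Wₕ²sₕ²/nₕ.
Var(x̄_st) = 1.603009 + 4.292751 + 5.007515 + 8.481331 = 19.384607 → 19.385.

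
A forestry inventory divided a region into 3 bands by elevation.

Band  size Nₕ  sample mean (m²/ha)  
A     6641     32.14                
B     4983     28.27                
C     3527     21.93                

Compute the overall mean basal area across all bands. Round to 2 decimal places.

28.49

N = 6641 + 4983 + 3527 = 15151.
Overall mean = Σ (Nₕ/N)·x̄ₕ — weight by population share, not a simple average.
Σ Nₕx̄ₕ = 6641·32.14 + 4983·28.27 + 3527·21.93 = 213441.74 + 140869.41 + 77347.11 = 431658.26.
Divide by N: 431658.26 / 15151 = 28.4904... → 28.49.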